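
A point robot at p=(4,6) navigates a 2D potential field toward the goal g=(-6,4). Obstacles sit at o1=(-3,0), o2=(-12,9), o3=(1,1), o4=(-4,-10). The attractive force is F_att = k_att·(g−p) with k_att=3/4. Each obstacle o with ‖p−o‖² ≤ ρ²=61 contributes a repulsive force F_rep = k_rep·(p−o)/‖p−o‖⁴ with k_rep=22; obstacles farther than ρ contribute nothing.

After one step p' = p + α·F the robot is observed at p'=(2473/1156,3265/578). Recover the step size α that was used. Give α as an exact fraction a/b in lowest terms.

α = 1/4

F_att = 3/4·(g−p) = 3/4·(-10,-2) = (-7.5000,-1.5000)
o1: d²=85 > ρ²=61 → inactive
o2: d²=265 > ρ²=61 → inactive
o3: d²=34 ≤ ρ²=61; F_rep = 22·(3,5)/34² = (0.0571,0.0952)
o4: d²=320 > ρ²=61 → inactive
F = F_att + ΣF_rep = (-7.4429,-1.4048)
Δp = p'−p = (-1.8607,-0.3512); α = Δx/Fx = (-2151/1156) / (-2151/289) = 1/4
check: Δy/Fy = (-203/578) / (-406/289) = 1/4 ✓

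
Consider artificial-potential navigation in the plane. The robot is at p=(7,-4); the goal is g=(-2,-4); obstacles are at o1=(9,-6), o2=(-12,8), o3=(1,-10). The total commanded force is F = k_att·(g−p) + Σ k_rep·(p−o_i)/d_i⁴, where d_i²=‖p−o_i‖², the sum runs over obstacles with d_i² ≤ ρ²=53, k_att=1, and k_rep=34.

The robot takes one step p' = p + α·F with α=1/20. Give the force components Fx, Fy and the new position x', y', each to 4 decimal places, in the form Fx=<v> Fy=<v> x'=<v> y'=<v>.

F_att = 1·(g−p) = 1·(-9,0) = (-9.0000,0.0000)
o1: d²=8 ≤ ρ²=53; F_rep = 34·(-2,2)/8² = (-1.0625,1.0625)
o2: d²=505 > ρ²=53 → inactive
o3: d²=72 > ρ²=53 → inactive
F = F_att + ΣF_rep = (-10.0625,1.0625)
p' = p + 1/20·F = (6.4969,-3.9469)

Fx=-10.0625 Fy=1.0625 x'=6.4969 y'=-3.9469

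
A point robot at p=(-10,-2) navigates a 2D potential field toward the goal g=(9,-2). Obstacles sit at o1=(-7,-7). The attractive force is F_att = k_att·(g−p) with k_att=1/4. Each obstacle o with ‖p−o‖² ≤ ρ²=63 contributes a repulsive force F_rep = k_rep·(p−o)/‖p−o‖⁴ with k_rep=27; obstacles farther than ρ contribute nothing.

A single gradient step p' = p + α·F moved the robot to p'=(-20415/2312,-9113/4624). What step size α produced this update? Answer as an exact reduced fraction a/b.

F_att = 1/4·(g−p) = 1/4·(19,0) = (4.7500,0.0000)
o1: d²=34 ≤ ρ²=63; F_rep = 27·(-3,5)/34² = (-0.0701,0.1168)
F = F_att + ΣF_rep = (4.6799,0.1168)
Δp = p'−p = (1.1700,0.0292); α = Δx/Fx = (2705/2312) / (2705/578) = 1/4
check: Δy/Fy = (135/4624) / (135/1156) = 1/4 ✓

α = 1/4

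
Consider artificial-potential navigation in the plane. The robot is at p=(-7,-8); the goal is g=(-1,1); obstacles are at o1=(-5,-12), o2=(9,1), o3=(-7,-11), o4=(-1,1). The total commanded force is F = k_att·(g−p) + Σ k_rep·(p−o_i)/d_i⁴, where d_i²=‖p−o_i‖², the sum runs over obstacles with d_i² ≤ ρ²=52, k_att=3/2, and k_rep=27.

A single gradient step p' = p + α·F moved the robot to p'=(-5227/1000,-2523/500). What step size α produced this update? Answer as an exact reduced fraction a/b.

F_att = 3/2·(g−p) = 3/2·(6,9) = (9.0000,13.5000)
o1: d²=20 ≤ ρ²=52; F_rep = 27·(-2,4)/20² = (-0.1350,0.2700)
o2: d²=337 > ρ²=52 → inactive
o3: d²=9 ≤ ρ²=52; F_rep = 27·(0,3)/9² = (0.0000,1.0000)
o4: d²=117 > ρ²=52 → inactive
F = F_att + ΣF_rep = (8.8650,14.7700)
Δp = p'−p = (1.7730,2.9540); α = Δx/Fx = (1773/1000) / (1773/200) = 1/5
check: Δy/Fy = (1477/500) / (1477/100) = 1/5 ✓

α = 1/5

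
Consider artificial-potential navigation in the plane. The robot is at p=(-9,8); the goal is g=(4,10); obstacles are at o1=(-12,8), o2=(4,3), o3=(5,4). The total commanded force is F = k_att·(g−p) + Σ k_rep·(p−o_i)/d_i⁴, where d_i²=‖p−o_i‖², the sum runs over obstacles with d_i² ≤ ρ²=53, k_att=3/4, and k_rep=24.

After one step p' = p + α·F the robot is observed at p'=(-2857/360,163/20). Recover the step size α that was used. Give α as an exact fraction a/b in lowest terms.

F_att = 3/4·(g−p) = 3/4·(13,2) = (9.7500,1.5000)
o1: d²=9 ≤ ρ²=53; F_rep = 24·(3,0)/9² = (0.8889,0.0000)
o2: d²=194 > ρ²=53 → inactive
o3: d²=212 > ρ²=53 → inactive
F = F_att + ΣF_rep = (10.6389,1.5000)
Δp = p'−p = (1.0639,0.1500); α = Δx/Fx = (383/360) / (383/36) = 1/10
check: Δy/Fy = (3/20) / (3/2) = 1/10 ✓

α = 1/10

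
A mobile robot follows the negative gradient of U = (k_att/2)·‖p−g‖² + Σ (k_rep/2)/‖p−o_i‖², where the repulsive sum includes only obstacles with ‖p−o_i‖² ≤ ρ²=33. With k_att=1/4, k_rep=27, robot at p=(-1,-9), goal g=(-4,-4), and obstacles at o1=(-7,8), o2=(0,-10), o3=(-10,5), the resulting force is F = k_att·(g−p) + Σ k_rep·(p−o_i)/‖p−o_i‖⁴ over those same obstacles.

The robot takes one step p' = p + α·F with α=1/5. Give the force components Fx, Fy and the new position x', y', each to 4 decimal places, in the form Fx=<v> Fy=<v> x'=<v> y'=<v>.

Fx=-7.5000 Fy=8.0000 x'=-2.5000 y'=-7.4000

F_att = 1/4·(g−p) = 1/4·(-3,5) = (-0.7500,1.2500)
o1: d²=325 > ρ²=33 → inactive
o2: d²=2 ≤ ρ²=33; F_rep = 27·(-1,1)/2² = (-6.7500,6.7500)
o3: d²=277 > ρ²=33 → inactive
F = F_att + ΣF_rep = (-7.5000,8.0000)
p' = p + 1/5·F = (-2.5000,-7.4000)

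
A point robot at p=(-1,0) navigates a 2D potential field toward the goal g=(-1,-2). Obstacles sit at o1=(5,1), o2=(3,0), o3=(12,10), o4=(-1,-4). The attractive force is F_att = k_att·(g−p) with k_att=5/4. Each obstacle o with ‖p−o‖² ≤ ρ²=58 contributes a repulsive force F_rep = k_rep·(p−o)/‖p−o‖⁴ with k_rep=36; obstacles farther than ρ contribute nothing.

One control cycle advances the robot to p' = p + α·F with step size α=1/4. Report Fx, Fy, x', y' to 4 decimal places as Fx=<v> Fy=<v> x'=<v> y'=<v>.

F_att = 5/4·(g−p) = 5/4·(0,-2) = (0.0000,-2.5000)
o1: d²=37 ≤ ρ²=58; F_rep = 36·(-6,-1)/37² = (-0.1578,-0.0263)
o2: d²=16 ≤ ρ²=58; F_rep = 36·(-4,0)/16² = (-0.5625,0.0000)
o3: d²=269 > ρ²=58 → inactive
o4: d²=16 ≤ ρ²=58; F_rep = 36·(0,4)/16² = (0.0000,0.5625)
F = F_att + ΣF_rep = (-0.7203,-1.9638)
p' = p + 1/4·F = (-1.1801,-0.4909)

Fx=-0.7203 Fy=-1.9638 x'=-1.1801 y'=-0.4909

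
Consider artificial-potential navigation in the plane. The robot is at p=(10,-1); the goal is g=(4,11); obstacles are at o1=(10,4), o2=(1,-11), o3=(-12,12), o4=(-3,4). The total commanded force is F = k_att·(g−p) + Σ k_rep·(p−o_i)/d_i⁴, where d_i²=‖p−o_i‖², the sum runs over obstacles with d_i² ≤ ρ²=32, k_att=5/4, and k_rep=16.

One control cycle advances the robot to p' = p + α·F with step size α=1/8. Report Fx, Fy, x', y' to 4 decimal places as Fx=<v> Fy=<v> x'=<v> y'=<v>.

F_att = 5/4·(g−p) = 5/4·(-6,12) = (-7.5000,15.0000)
o1: d²=25 ≤ ρ²=32; F_rep = 16·(0,-5)/25² = (0.0000,-0.1280)
o2: d²=181 > ρ²=32 → inactive
o3: d²=653 > ρ²=32 → inactive
o4: d²=194 > ρ²=32 → inactive
F = F_att + ΣF_rep = (-7.5000,14.8720)
p' = p + 1/8·F = (9.0625,0.8590)

Fx=-7.5000 Fy=14.8720 x'=9.0625 y'=0.8590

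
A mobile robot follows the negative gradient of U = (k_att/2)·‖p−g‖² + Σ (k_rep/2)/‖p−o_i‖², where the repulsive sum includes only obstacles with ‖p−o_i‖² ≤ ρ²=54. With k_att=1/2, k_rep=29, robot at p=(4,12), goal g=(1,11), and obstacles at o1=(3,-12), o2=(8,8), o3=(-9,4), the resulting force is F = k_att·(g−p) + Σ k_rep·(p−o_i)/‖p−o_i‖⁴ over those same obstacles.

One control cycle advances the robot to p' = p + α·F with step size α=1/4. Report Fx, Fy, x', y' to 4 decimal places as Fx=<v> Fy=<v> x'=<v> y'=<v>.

Fx=-1.6133 Fy=-0.3867 x'=3.5967 y'=11.9033

F_att = 1/2·(g−p) = 1/2·(-3,-1) = (-1.5000,-0.5000)
o1: d²=577 > ρ²=54 → inactive
o2: d²=32 ≤ ρ²=54; F_rep = 29·(-4,4)/32² = (-0.1133,0.1133)
o3: d²=233 > ρ²=54 → inactive
F = F_att + ΣF_rep = (-1.6133,-0.3867)
p' = p + 1/4·F = (3.5967,11.9033)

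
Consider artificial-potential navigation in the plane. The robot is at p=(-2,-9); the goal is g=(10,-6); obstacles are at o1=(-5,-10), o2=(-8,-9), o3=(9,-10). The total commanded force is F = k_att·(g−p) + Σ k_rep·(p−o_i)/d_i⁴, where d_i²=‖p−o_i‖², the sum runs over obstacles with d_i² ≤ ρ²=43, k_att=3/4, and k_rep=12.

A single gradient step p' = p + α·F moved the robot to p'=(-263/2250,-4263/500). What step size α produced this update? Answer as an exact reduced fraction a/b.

α = 1/5

F_att = 3/4·(g−p) = 3/4·(12,3) = (9.0000,2.2500)
o1: d²=10 ≤ ρ²=43; F_rep = 12·(3,1)/10² = (0.3600,0.1200)
o2: d²=36 ≤ ρ²=43; F_rep = 12·(6,0)/36² = (0.0556,0.0000)
o3: d²=122 > ρ²=43 → inactive
F = F_att + ΣF_rep = (9.4156,2.3700)
Δp = p'−p = (1.8831,0.4740); α = Δx/Fx = (4237/2250) / (4237/450) = 1/5
check: Δy/Fy = (237/500) / (237/100) = 1/5 ✓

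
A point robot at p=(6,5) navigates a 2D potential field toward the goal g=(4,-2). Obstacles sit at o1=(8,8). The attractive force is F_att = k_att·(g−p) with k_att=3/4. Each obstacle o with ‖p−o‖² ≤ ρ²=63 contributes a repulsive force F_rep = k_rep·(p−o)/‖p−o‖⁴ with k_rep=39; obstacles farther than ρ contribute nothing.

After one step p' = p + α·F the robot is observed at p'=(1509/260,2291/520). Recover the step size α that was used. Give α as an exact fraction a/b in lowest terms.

α = 1/10

F_att = 3/4·(g−p) = 3/4·(-2,-7) = (-1.5000,-5.2500)
o1: d²=13 ≤ ρ²=63; F_rep = 39·(-2,-3)/13² = (-0.4615,-0.6923)
F = F_att + ΣF_rep = (-1.9615,-5.9423)
Δp = p'−p = (-0.1962,-0.5942); α = Δx/Fx = (-51/260) / (-51/26) = 1/10
check: Δy/Fy = (-309/520) / (-309/52) = 1/10 ✓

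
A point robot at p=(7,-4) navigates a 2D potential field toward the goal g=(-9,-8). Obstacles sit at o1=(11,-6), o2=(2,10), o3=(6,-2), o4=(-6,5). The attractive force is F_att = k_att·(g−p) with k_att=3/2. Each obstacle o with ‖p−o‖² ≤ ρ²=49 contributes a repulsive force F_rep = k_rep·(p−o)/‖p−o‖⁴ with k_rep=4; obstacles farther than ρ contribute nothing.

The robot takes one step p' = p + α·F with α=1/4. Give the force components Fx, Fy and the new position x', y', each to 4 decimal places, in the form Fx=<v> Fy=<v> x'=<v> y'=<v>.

F_att = 3/2·(g−p) = 3/2·(-16,-4) = (-24.0000,-6.0000)
o1: d²=20 ≤ ρ²=49; F_rep = 4·(-4,2)/20² = (-0.0400,0.0200)
o2: d²=221 > ρ²=49 → inactive
o3: d²=5 ≤ ρ²=49; F_rep = 4·(1,-2)/5² = (0.1600,-0.3200)
o4: d²=250 > ρ²=49 → inactive
F = F_att + ΣF_rep = (-23.8800,-6.3000)
p' = p + 1/4·F = (1.0300,-5.5750)

Fx=-23.8800 Fy=-6.3000 x'=1.0300 y'=-5.5750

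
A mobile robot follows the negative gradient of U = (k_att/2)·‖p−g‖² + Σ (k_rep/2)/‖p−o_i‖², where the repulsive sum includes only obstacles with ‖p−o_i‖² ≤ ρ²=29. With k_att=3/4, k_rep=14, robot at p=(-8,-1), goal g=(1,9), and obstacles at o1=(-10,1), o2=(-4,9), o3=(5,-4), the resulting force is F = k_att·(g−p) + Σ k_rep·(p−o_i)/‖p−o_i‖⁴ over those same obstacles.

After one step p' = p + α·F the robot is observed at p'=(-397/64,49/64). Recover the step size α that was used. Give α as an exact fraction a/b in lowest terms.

F_att = 3/4·(g−p) = 3/4·(9,10) = (6.7500,7.5000)
o1: d²=8 ≤ ρ²=29; F_rep = 14·(2,-2)/8² = (0.4375,-0.4375)
o2: d²=116 > ρ²=29 → inactive
o3: d²=178 > ρ²=29 → inactive
F = F_att + ΣF_rep = (7.1875,7.0625)
Δp = p'−p = (1.7969,1.7656); α = Δx/Fx = (115/64) / (115/16) = 1/4
check: Δy/Fy = (113/64) / (113/16) = 1/4 ✓

α = 1/4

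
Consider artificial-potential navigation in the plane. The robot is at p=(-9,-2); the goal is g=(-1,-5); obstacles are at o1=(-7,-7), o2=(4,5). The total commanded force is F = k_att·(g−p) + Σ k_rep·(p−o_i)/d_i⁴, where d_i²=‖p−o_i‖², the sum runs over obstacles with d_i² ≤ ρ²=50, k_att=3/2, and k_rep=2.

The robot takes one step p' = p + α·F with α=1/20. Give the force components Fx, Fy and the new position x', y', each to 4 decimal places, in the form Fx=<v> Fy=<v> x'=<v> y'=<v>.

F_att = 3/2·(g−p) = 3/2·(8,-3) = (12.0000,-4.5000)
o1: d²=29 ≤ ρ²=50; F_rep = 2·(-2,5)/29² = (-0.0048,0.0119)
o2: d²=218 > ρ²=50 → inactive
F = F_att + ΣF_rep = (11.9952,-4.4881)
p' = p + 1/20·F = (-8.4002,-2.2244)

Fx=11.9952 Fy=-4.4881 x'=-8.4002 y'=-2.2244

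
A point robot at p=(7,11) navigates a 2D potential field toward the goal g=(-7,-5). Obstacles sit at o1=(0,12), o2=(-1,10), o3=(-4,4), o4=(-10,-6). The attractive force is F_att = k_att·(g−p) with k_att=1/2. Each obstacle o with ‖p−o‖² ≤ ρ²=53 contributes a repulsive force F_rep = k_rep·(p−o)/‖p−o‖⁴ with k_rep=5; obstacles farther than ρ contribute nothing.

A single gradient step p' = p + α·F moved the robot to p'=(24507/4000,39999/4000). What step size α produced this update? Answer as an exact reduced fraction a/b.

F_att = 1/2·(g−p) = 1/2·(-14,-16) = (-7.0000,-8.0000)
o1: d²=50 ≤ ρ²=53; F_rep = 5·(7,-1)/50² = (0.0140,-0.0020)
o2: d²=65 > ρ²=53 → inactive
o3: d²=170 > ρ²=53 → inactive
o4: d²=578 > ρ²=53 → inactive
F = F_att + ΣF_rep = (-6.9860,-8.0020)
Δp = p'−p = (-0.8732,-1.0003); α = Δx/Fx = (-3493/4000) / (-3493/500) = 1/8
check: Δy/Fy = (-4001/4000) / (-4001/500) = 1/8 ✓

α = 1/8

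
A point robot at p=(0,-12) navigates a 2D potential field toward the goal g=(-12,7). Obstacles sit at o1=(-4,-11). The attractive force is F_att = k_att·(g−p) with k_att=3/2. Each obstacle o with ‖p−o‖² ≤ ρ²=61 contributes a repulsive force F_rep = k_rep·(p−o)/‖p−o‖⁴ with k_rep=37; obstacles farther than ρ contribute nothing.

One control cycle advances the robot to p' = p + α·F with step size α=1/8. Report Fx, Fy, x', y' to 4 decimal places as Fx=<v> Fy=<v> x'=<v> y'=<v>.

Fx=-17.4879 Fy=28.3720 x'=-2.1860 y'=-8.4535

F_att = 3/2·(g−p) = 3/2·(-12,19) = (-18.0000,28.5000)
o1: d²=17 ≤ ρ²=61; F_rep = 37·(4,-1)/17² = (0.5121,-0.1280)
F = F_att + ΣF_rep = (-17.4879,28.3720)
p' = p + 1/8·F = (-2.1860,-8.4535)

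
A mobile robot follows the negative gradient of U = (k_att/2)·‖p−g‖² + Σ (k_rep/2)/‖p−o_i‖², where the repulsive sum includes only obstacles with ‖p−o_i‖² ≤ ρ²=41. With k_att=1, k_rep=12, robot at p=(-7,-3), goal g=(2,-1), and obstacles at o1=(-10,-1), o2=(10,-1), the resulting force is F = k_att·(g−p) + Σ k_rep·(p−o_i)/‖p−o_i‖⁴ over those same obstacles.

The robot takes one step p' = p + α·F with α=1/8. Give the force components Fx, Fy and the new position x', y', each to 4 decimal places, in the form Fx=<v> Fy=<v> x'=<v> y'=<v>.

F_att = 1·(g−p) = 1·(9,2) = (9.0000,2.0000)
o1: d²=13 ≤ ρ²=41; F_rep = 12·(3,-2)/13² = (0.2130,-0.1420)
o2: d²=293 > ρ²=41 → inactive
F = F_att + ΣF_rep = (9.2130,1.8580)
p' = p + 1/8·F = (-5.8484,-2.7678)

Fx=9.2130 Fy=1.8580 x'=-5.8484 y'=-2.7678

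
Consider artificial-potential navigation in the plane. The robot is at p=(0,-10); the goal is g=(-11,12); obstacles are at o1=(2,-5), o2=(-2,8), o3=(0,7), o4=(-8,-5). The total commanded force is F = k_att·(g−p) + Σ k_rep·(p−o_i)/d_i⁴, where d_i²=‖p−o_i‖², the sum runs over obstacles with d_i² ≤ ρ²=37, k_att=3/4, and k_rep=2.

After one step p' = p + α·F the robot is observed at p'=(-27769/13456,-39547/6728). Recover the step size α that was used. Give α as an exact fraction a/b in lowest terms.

F_att = 3/4·(g−p) = 3/4·(-11,22) = (-8.2500,16.5000)
o1: d²=29 ≤ ρ²=37; F_rep = 2·(-2,-5)/29² = (-0.0048,-0.0119)
o2: d²=328 > ρ²=37 → inactive
o3: d²=289 > ρ²=37 → inactive
o4: d²=89 > ρ²=37 → inactive
F = F_att + ΣF_rep = (-8.2548,16.4881)
Δp = p'−p = (-2.0637,4.1220); α = Δx/Fx = (-27769/13456) / (-27769/3364) = 1/4
check: Δy/Fy = (27733/6728) / (27733/1682) = 1/4 ✓

α = 1/4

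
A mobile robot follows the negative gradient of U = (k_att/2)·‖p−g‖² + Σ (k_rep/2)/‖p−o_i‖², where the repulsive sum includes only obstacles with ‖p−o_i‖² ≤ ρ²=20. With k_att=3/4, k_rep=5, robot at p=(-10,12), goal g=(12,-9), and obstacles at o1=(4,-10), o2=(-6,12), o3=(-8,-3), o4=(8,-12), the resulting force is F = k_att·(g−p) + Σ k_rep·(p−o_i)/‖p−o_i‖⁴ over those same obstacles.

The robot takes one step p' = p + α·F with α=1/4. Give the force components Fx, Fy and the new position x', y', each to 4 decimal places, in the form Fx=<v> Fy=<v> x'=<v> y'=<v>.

Fx=16.4219 Fy=-15.7500 x'=-5.8945 y'=8.0625

F_att = 3/4·(g−p) = 3/4·(22,-21) = (16.5000,-15.7500)
o1: d²=680 > ρ²=20 → inactive
o2: d²=16 ≤ ρ²=20; F_rep = 5·(-4,0)/16² = (-0.0781,0.0000)
o3: d²=229 > ρ²=20 → inactive
o4: d²=900 > ρ²=20 → inactive
F = F_att + ΣF_rep = (16.4219,-15.7500)
p' = p + 1/4·F = (-5.8945,8.0625)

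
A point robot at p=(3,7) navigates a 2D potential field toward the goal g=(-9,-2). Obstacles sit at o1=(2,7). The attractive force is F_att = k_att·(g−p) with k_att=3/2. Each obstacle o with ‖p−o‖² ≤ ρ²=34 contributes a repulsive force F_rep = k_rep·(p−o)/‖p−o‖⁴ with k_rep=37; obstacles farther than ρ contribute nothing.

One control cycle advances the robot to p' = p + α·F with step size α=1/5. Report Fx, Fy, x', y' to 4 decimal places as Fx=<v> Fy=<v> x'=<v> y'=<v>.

Fx=19.0000 Fy=-13.5000 x'=6.8000 y'=4.3000

F_att = 3/2·(g−p) = 3/2·(-12,-9) = (-18.0000,-13.5000)
o1: d²=1 ≤ ρ²=34; F_rep = 37·(1,0)/1² = (37.0000,0.0000)
F = F_att + ΣF_rep = (19.0000,-13.5000)
p' = p + 1/5·F = (6.8000,4.3000)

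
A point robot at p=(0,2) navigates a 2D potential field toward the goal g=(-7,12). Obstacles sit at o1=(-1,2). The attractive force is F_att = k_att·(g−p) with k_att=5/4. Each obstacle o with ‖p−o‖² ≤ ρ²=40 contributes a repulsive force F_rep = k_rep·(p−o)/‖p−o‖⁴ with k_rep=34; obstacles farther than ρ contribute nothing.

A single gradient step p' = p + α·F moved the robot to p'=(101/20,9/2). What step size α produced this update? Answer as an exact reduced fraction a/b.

α = 1/5

F_att = 5/4·(g−p) = 5/4·(-7,10) = (-8.7500,12.5000)
o1: d²=1 ≤ ρ²=40; F_rep = 34·(1,0)/1² = (34.0000,0.0000)
F = F_att + ΣF_rep = (25.2500,12.5000)
Δp = p'−p = (5.0500,2.5000); α = Δx/Fx = (101/20) / (101/4) = 1/5
check: Δy/Fy = (5/2) / (25/2) = 1/5 ✓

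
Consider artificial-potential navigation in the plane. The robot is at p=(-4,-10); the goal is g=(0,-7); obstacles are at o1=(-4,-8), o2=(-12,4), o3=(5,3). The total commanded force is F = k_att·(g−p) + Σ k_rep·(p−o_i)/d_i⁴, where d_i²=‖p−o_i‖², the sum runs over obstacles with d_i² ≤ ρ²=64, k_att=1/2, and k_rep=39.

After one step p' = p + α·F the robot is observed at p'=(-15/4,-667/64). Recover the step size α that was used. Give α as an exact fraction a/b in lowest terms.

F_att = 1/2·(g−p) = 1/2·(4,3) = (2.0000,1.5000)
o1: d²=4 ≤ ρ²=64; F_rep = 39·(0,-2)/4² = (0.0000,-4.8750)
o2: d²=260 > ρ²=64 → inactive
o3: d²=250 > ρ²=64 → inactive
F = F_att + ΣF_rep = (2.0000,-3.3750)
Δp = p'−p = (0.2500,-0.4219); α = Δx/Fx = (1/4) / (2) = 1/8
check: Δy/Fy = (-27/64) / (-27/8) = 1/8 ✓

α = 1/8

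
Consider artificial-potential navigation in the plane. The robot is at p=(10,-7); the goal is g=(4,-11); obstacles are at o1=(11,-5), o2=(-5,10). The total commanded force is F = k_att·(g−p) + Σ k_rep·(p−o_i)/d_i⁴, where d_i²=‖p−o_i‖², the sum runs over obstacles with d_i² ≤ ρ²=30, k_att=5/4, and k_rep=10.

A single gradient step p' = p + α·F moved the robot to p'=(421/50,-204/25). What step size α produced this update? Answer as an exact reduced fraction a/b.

F_att = 5/4·(g−p) = 5/4·(-6,-4) = (-7.5000,-5.0000)
o1: d²=5 ≤ ρ²=30; F_rep = 10·(-1,-2)/5² = (-0.4000,-0.8000)
o2: d²=514 > ρ²=30 → inactive
F = F_att + ΣF_rep = (-7.9000,-5.8000)
Δp = p'−p = (-1.5800,-1.1600); α = Δx/Fx = (-79/50) / (-79/10) = 1/5
check: Δy/Fy = (-29/25) / (-29/5) = 1/5 ✓

α = 1/5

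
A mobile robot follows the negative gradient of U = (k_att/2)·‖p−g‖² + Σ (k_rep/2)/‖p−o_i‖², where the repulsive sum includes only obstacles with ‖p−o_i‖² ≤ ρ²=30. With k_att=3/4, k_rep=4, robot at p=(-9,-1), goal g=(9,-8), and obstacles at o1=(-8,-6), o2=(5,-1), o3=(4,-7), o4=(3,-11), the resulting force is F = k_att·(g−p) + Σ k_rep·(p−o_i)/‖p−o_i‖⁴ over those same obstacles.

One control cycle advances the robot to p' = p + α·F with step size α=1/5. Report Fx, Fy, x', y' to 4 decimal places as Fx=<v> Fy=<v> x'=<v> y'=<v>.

Fx=13.4941 Fy=-5.2204 x'=-6.3012 y'=-2.0441

F_att = 3/4·(g−p) = 3/4·(18,-7) = (13.5000,-5.2500)
o1: d²=26 ≤ ρ²=30; F_rep = 4·(-1,5)/26² = (-0.0059,0.0296)
o2: d²=196 > ρ²=30 → inactive
o3: d²=205 > ρ²=30 → inactive
o4: d²=244 > ρ²=30 → inactive
F = F_att + ΣF_rep = (13.4941,-5.2204)
p' = p + 1/5·F = (-6.3012,-2.0441)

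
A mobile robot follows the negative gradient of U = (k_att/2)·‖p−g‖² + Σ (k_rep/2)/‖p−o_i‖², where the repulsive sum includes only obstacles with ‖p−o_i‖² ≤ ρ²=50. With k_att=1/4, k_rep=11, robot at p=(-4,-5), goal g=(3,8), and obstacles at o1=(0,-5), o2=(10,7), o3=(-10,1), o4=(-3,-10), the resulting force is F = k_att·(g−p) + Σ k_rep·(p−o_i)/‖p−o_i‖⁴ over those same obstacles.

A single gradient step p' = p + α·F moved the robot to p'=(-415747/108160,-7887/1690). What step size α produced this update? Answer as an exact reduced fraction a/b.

F_att = 1/4·(g−p) = 1/4·(7,13) = (1.7500,3.2500)
o1: d²=16 ≤ ρ²=50; F_rep = 11·(-4,0)/16² = (-0.1719,0.0000)
o2: d²=340 > ρ²=50 → inactive
o3: d²=72 > ρ²=50 → inactive
o4: d²=26 ≤ ρ²=50; F_rep = 11·(-1,5)/26² = (-0.0163,0.0814)
F = F_att + ΣF_rep = (1.5619,3.3314)
Δp = p'−p = (0.1562,0.3331); α = Δx/Fx = (16893/108160) / (16893/10816) = 1/10
check: Δy/Fy = (563/1690) / (563/169) = 1/10 ✓

α = 1/10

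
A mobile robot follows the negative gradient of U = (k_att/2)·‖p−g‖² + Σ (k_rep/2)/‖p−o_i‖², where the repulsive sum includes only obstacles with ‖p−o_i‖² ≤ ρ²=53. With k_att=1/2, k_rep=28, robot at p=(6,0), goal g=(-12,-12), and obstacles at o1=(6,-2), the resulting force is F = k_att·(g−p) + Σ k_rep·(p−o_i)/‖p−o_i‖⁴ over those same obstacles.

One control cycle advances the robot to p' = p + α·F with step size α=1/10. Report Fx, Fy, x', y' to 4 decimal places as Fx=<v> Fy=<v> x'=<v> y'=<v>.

F_att = 1/2·(g−p) = 1/2·(-18,-12) = (-9.0000,-6.0000)
o1: d²=4 ≤ ρ²=53; F_rep = 28·(0,2)/4² = (0.0000,3.5000)
F = F_att + ΣF_rep = (-9.0000,-2.5000)
p' = p + 1/10·F = (5.1000,-0.2500)

Fx=-9.0000 Fy=-2.5000 x'=5.1000 y'=-0.2500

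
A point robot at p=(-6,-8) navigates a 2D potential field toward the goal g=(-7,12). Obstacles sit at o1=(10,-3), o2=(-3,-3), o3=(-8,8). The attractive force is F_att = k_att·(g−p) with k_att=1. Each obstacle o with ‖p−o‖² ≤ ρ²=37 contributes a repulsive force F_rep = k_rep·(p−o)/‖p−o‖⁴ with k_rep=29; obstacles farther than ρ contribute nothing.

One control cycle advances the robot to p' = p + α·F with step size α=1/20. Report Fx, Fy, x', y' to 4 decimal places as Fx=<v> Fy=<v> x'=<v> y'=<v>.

F_att = 1·(g−p) = 1·(-1,20) = (-1.0000,20.0000)
o1: d²=281 > ρ²=37 → inactive
o2: d²=34 ≤ ρ²=37; F_rep = 29·(-3,-5)/34² = (-0.0753,-0.1254)
o3: d²=260 > ρ²=37 → inactive
F = F_att + ΣF_rep = (-1.0753,19.8746)
p' = p + 1/20·F = (-6.0538,-7.0063)

Fx=-1.0753 Fy=19.8746 x'=-6.0538 y'=-7.0063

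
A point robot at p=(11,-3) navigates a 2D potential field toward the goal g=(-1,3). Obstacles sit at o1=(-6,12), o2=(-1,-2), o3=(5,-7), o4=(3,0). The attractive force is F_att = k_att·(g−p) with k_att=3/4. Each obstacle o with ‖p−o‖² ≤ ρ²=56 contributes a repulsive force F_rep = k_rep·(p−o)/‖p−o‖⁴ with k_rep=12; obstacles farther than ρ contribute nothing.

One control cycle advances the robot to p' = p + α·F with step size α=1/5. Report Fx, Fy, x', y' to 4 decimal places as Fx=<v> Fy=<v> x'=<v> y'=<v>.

F_att = 3/4·(g−p) = 3/4·(-12,6) = (-9.0000,4.5000)
o1: d²=514 > ρ²=56 → inactive
o2: d²=145 > ρ²=56 → inactive
o3: d²=52 ≤ ρ²=56; F_rep = 12·(6,4)/52² = (0.0266,0.0178)
o4: d²=73 > ρ²=56 → inactive
F = F_att + ΣF_rep = (-8.9734,4.5178)
p' = p + 1/5·F = (9.2053,-2.0964)

Fx=-8.9734 Fy=4.5178 x'=9.2053 y'=-2.0964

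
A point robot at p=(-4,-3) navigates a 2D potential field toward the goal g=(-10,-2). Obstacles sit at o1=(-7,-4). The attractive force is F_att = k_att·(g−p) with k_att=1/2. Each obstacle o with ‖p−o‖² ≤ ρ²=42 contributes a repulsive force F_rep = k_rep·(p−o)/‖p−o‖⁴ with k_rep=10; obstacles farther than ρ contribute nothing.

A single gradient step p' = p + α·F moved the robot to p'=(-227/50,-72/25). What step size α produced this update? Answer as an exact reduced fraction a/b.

F_att = 1/2·(g−p) = 1/2·(-6,1) = (-3.0000,0.5000)
o1: d²=10 ≤ ρ²=42; F_rep = 10·(3,1)/10² = (0.3000,0.1000)
F = F_att + ΣF_rep = (-2.7000,0.6000)
Δp = p'−p = (-0.5400,0.1200); α = Δx/Fx = (-27/50) / (-27/10) = 1/5
check: Δy/Fy = (3/25) / (3/5) = 1/5 ✓

α = 1/5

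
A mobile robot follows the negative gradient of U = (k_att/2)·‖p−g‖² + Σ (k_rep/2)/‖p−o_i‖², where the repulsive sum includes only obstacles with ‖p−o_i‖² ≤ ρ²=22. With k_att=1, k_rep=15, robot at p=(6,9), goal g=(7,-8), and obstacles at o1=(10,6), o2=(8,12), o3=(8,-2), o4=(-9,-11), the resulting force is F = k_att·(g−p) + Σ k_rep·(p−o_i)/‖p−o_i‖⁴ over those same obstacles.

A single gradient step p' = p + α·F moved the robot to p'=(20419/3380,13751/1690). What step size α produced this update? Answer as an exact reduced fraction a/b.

α = 1/20

F_att = 1·(g−p) = 1·(1,-17) = (1.0000,-17.0000)
o1: d²=25 > ρ²=22 → inactive
o2: d²=13 ≤ ρ²=22; F_rep = 15·(-2,-3)/13² = (-0.1775,-0.2663)
o3: d²=125 > ρ²=22 → inactive
o4: d²=625 > ρ²=22 → inactive
F = F_att + ΣF_rep = (0.8225,-17.2663)
Δp = p'−p = (0.0411,-0.8633); α = Δx/Fx = (139/3380) / (139/169) = 1/20
check: Δy/Fy = (-1459/1690) / (-2918/169) = 1/20 ✓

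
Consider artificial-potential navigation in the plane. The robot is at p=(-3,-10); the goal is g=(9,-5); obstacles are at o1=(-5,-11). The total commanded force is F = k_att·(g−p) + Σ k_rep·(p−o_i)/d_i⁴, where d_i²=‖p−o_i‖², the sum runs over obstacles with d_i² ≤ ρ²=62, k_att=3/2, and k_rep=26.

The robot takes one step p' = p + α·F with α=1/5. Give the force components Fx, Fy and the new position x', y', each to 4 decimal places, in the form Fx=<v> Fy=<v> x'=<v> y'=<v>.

Fx=20.0800 Fy=8.5400 x'=1.0160 y'=-8.2920

F_att = 3/2·(g−p) = 3/2·(12,5) = (18.0000,7.5000)
o1: d²=5 ≤ ρ²=62; F_rep = 26·(2,1)/5² = (2.0800,1.0400)
F = F_att + ΣF_rep = (20.0800,8.5400)
p' = p + 1/5·F = (1.0160,-8.2920)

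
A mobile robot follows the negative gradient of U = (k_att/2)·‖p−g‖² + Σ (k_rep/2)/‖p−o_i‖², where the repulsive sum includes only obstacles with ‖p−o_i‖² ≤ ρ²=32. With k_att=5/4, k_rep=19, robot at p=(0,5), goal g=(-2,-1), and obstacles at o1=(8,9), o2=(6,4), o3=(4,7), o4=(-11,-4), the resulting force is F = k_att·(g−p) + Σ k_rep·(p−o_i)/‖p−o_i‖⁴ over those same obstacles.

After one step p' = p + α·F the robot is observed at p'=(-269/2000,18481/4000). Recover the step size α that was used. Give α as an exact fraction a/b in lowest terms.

F_att = 5/4·(g−p) = 5/4·(-2,-6) = (-2.5000,-7.5000)
o1: d²=80 > ρ²=32 → inactive
o2: d²=37 > ρ²=32 → inactive
o3: d²=20 ≤ ρ²=32; F_rep = 19·(-4,-2)/20² = (-0.1900,-0.0950)
o4: d²=202 > ρ²=32 → inactive
F = F_att + ΣF_rep = (-2.6900,-7.5950)
Δp = p'−p = (-0.1345,-0.3797); α = Δx/Fx = (-269/2000) / (-269/100) = 1/20
check: Δy/Fy = (-1519/4000) / (-1519/200) = 1/20 ✓

α = 1/20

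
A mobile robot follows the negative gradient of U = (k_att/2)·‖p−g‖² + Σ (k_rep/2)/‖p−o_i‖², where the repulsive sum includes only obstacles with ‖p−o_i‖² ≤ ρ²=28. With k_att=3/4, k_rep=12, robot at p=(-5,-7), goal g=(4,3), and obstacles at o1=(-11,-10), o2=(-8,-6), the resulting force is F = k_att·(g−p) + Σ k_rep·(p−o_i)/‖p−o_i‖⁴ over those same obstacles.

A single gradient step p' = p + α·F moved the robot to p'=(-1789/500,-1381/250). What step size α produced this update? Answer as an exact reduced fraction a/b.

F_att = 3/4·(g−p) = 3/4·(9,10) = (6.7500,7.5000)
o1: d²=45 > ρ²=28 → inactive
o2: d²=10 ≤ ρ²=28; F_rep = 12·(3,-1)/10² = (0.3600,-0.1200)
F = F_att + ΣF_rep = (7.1100,7.3800)
Δp = p'−p = (1.4220,1.4760); α = Δx/Fx = (711/500) / (711/100) = 1/5
check: Δy/Fy = (369/250) / (369/50) = 1/5 ✓

α = 1/5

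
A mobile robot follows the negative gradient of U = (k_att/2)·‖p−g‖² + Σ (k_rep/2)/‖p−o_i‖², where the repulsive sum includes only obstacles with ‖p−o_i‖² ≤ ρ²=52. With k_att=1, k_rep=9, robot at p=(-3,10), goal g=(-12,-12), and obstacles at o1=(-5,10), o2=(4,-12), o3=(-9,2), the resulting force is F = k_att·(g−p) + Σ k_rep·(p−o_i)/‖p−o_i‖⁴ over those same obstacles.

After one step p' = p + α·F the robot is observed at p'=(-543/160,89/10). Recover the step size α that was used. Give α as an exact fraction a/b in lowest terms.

F_att = 1·(g−p) = 1·(-9,-22) = (-9.0000,-22.0000)
o1: d²=4 ≤ ρ²=52; F_rep = 9·(2,0)/4² = (1.1250,0.0000)
o2: d²=533 > ρ²=52 → inactive
o3: d²=100 > ρ²=52 → inactive
F = F_att + ΣF_rep = (-7.8750,-22.0000)
Δp = p'−p = (-0.3937,-1.1000); α = Δx/Fx = (-63/160) / (-63/8) = 1/20
check: Δy/Fy = (-11/10) / (-22) = 1/20 ✓

α = 1/20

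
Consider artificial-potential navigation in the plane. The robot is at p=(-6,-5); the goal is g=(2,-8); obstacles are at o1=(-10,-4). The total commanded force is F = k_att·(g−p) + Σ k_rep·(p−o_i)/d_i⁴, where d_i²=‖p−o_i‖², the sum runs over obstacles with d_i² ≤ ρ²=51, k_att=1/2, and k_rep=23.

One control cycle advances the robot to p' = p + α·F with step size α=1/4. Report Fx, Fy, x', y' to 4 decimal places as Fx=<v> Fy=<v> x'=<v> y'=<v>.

Fx=4.3183 Fy=-1.5796 x'=-4.9204 y'=-5.3949

F_att = 1/2·(g−p) = 1/2·(8,-3) = (4.0000,-1.5000)
o1: d²=17 ≤ ρ²=51; F_rep = 23·(4,-1)/17² = (0.3183,-0.0796)
F = F_att + ΣF_rep = (4.3183,-1.5796)
p' = p + 1/4·F = (-4.9204,-5.3949)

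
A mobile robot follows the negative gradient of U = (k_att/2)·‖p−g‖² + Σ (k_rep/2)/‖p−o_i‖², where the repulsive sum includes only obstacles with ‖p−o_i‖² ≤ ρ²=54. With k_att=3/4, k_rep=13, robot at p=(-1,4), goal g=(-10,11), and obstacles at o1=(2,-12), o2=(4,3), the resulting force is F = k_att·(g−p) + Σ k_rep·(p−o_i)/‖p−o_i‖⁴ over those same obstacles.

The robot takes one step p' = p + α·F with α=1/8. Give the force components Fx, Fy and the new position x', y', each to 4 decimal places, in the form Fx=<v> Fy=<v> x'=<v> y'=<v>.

F_att = 3/4·(g−p) = 3/4·(-9,7) = (-6.7500,5.2500)
o1: d²=265 > ρ²=54 → inactive
o2: d²=26 ≤ ρ²=54; F_rep = 13·(-5,1)/26² = (-0.0962,0.0192)
F = F_att + ΣF_rep = (-6.8462,5.2692)
p' = p + 1/8·F = (-1.8558,4.6587)

Fx=-6.8462 Fy=5.2692 x'=-1.8558 y'=4.6587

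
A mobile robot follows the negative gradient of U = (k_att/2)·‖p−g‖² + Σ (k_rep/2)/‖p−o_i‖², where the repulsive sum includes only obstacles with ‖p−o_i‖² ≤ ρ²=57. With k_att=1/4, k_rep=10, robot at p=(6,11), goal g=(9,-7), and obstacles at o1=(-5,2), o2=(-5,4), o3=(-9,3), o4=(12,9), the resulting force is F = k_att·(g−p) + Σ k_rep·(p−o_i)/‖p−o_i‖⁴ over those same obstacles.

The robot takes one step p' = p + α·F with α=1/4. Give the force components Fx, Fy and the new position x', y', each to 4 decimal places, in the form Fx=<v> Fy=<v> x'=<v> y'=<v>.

F_att = 1/4·(g−p) = 1/4·(3,-18) = (0.7500,-4.5000)
o1: d²=202 > ρ²=57 → inactive
o2: d²=170 > ρ²=57 → inactive
o3: d²=289 > ρ²=57 → inactive
o4: d²=40 ≤ ρ²=57; F_rep = 10·(-6,2)/40² = (-0.0375,0.0125)
F = F_att + ΣF_rep = (0.7125,-4.4875)
p' = p + 1/4·F = (6.1781,9.8781)

Fx=0.7125 Fy=-4.4875 x'=6.1781 y'=9.8781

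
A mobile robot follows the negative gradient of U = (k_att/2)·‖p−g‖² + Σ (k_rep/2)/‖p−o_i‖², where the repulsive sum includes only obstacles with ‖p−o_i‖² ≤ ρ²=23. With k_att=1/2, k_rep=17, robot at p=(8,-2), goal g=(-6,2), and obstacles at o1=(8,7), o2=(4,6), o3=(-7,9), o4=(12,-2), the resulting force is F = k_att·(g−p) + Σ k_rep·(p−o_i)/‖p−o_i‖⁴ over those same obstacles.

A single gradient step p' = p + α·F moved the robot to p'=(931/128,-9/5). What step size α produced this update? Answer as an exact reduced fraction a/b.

F_att = 1/2·(g−p) = 1/2·(-14,4) = (-7.0000,2.0000)
o1: d²=81 > ρ²=23 → inactive
o2: d²=80 > ρ²=23 → inactive
o3: d²=346 > ρ²=23 → inactive
o4: d²=16 ≤ ρ²=23; F_rep = 17·(-4,0)/16² = (-0.2656,0.0000)
F = F_att + ΣF_rep = (-7.2656,2.0000)
Δp = p'−p = (-0.7266,0.2000); α = Δx/Fx = (-93/128) / (-465/64) = 1/10
check: Δy/Fy = (1/5) / (2) = 1/10 ✓

α = 1/10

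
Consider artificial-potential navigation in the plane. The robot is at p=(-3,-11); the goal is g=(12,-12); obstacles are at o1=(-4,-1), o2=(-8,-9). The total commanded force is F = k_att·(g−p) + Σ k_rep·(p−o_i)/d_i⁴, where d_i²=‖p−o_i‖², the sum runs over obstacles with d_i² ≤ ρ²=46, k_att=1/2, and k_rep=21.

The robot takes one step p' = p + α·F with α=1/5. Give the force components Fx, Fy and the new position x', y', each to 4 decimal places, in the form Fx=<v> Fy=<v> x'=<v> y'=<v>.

Fx=7.6249 Fy=-0.5499 x'=-1.4750 y'=-11.1100

F_att = 1/2·(g−p) = 1/2·(15,-1) = (7.5000,-0.5000)
o1: d²=101 > ρ²=46 → inactive
o2: d²=29 ≤ ρ²=46; F_rep = 21·(5,-2)/29² = (0.1249,-0.0499)
F = F_att + ΣF_rep = (7.6249,-0.5499)
p' = p + 1/5·F = (-1.4750,-11.1100)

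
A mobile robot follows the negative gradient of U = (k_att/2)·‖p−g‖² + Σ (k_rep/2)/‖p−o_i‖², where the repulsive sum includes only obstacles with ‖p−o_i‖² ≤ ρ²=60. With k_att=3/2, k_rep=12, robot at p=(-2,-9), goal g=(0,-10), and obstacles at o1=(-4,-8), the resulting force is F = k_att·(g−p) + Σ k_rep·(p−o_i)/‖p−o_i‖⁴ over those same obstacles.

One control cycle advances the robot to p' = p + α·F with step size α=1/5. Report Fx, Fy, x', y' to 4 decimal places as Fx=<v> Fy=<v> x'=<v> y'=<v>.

Fx=3.9600 Fy=-1.9800 x'=-1.2080 y'=-9.3960

F_att = 3/2·(g−p) = 3/2·(2,-1) = (3.0000,-1.5000)
o1: d²=5 ≤ ρ²=60; F_rep = 12·(2,-1)/5² = (0.9600,-0.4800)
F = F_att + ΣF_rep = (3.9600,-1.9800)
p' = p + 1/5·F = (-1.2080,-9.3960)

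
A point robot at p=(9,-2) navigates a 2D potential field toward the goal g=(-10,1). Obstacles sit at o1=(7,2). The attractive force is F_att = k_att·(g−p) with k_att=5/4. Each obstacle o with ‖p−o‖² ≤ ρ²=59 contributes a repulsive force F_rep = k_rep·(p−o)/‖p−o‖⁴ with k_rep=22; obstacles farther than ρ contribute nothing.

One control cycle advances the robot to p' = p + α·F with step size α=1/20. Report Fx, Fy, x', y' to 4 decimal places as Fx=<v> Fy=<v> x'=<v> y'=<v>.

Fx=-23.6400 Fy=3.5300 x'=7.8180 y'=-1.8235

F_att = 5/4·(g−p) = 5/4·(-19,3) = (-23.7500,3.7500)
o1: d²=20 ≤ ρ²=59; F_rep = 22·(2,-4)/20² = (0.1100,-0.2200)
F = F_att + ΣF_rep = (-23.6400,3.5300)
p' = p + 1/20·F = (7.8180,-1.8235)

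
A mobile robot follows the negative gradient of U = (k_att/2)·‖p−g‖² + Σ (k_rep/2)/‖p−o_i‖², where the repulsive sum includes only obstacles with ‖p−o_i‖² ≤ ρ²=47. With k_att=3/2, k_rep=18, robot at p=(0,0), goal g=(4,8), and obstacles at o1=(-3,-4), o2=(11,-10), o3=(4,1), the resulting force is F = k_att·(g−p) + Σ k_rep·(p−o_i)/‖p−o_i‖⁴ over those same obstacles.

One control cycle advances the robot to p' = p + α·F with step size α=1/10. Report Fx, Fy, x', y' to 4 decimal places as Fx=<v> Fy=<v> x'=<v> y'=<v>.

F_att = 3/2·(g−p) = 3/2·(4,8) = (6.0000,12.0000)
o1: d²=25 ≤ ρ²=47; F_rep = 18·(3,4)/25² = (0.0864,0.1152)
o2: d²=221 > ρ²=47 → inactive
o3: d²=17 ≤ ρ²=47; F_rep = 18·(-4,-1)/17² = (-0.2491,-0.0623)
F = F_att + ΣF_rep = (5.8373,12.0529)
p' = p + 1/10·F = (0.5837,1.2053)

Fx=5.8373 Fy=12.0529 x'=0.5837 y'=1.2053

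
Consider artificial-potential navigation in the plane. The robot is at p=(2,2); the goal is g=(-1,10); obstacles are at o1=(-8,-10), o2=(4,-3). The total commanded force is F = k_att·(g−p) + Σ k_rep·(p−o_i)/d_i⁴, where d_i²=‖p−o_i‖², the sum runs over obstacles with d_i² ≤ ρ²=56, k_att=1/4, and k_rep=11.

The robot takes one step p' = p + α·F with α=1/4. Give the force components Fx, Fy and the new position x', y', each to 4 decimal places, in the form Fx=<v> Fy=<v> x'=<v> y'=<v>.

Fx=-0.7762 Fy=2.0654 x'=1.8060 y'=2.5163

F_att = 1/4·(g−p) = 1/4·(-3,8) = (-0.7500,2.0000)
o1: d²=244 > ρ²=56 → inactive
o2: d²=29 ≤ ρ²=56; F_rep = 11·(-2,5)/29² = (-0.0262,0.0654)
F = F_att + ΣF_rep = (-0.7762,2.0654)
p' = p + 1/4·F = (1.8060,2.5163)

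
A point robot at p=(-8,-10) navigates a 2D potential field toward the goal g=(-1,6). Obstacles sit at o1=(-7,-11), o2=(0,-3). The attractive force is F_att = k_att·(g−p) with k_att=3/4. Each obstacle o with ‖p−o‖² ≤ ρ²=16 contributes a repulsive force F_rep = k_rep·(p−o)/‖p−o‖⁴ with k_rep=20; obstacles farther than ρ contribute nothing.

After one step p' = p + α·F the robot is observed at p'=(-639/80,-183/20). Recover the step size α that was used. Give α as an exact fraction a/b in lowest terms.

α = 1/20

F_att = 3/4·(g−p) = 3/4·(7,16) = (5.2500,12.0000)
o1: d²=2 ≤ ρ²=16; F_rep = 20·(-1,1)/2² = (-5.0000,5.0000)
o2: d²=113 > ρ²=16 → inactive
F = F_att + ΣF_rep = (0.2500,17.0000)
Δp = p'−p = (0.0125,0.8500); α = Δx/Fx = (1/80) / (1/4) = 1/20
check: Δy/Fy = (17/20) / (17) = 1/20 ✓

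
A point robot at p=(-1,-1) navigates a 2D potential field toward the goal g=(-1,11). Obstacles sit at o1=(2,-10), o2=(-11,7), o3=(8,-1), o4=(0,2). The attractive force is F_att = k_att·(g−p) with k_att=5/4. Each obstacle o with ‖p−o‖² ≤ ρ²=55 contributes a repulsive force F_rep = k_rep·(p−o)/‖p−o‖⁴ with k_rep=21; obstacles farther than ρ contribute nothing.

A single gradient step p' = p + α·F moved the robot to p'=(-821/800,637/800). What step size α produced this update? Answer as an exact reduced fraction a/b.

F_att = 5/4·(g−p) = 5/4·(0,12) = (0.0000,15.0000)
o1: d²=90 > ρ²=55 → inactive
o2: d²=164 > ρ²=55 → inactive
o3: d²=81 > ρ²=55 → inactive
o4: d²=10 ≤ ρ²=55; F_rep = 21·(-1,-3)/10² = (-0.2100,-0.6300)
F = F_att + ΣF_rep = (-0.2100,14.3700)
Δp = p'−p = (-0.0262,1.7962); α = Δx/Fx = (-21/800) / (-21/100) = 1/8
check: Δy/Fy = (1437/800) / (1437/100) = 1/8 ✓

α = 1/8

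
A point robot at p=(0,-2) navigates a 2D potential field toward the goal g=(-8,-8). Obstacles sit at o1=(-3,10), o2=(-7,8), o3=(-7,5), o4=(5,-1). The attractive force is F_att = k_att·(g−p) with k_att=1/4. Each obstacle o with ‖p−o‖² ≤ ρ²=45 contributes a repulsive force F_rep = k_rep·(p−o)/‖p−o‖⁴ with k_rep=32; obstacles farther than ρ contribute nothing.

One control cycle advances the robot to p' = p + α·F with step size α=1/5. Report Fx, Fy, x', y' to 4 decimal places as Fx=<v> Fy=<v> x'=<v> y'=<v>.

F_att = 1/4·(g−p) = 1/4·(-8,-6) = (-2.0000,-1.5000)
o1: d²=153 > ρ²=45 → inactive
o2: d²=149 > ρ²=45 → inactive
o3: d²=98 > ρ²=45 → inactive
o4: d²=26 ≤ ρ²=45; F_rep = 32·(-5,-1)/26² = (-0.2367,-0.0473)
F = F_att + ΣF_rep = (-2.2367,-1.5473)
p' = p + 1/5·F = (-0.4473,-2.3095)

Fx=-2.2367 Fy=-1.5473 x'=-0.4473 y'=-2.3095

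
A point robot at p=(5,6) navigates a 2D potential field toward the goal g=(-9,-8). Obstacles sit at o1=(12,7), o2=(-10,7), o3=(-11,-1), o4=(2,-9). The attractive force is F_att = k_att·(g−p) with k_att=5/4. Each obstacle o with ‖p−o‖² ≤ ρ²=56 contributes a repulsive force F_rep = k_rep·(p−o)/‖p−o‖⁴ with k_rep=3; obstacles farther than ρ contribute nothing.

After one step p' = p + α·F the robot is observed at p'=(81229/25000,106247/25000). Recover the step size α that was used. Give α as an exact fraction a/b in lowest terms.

F_att = 5/4·(g−p) = 5/4·(-14,-14) = (-17.5000,-17.5000)
o1: d²=50 ≤ ρ²=56; F_rep = 3·(-7,-1)/50² = (-0.0084,-0.0012)
o2: d²=226 > ρ²=56 → inactive
o3: d²=305 > ρ²=56 → inactive
o4: d²=234 > ρ²=56 → inactive
F = F_att + ΣF_rep = (-17.5084,-17.5012)
Δp = p'−p = (-1.7508,-1.7501); α = Δx/Fx = (-43771/25000) / (-43771/2500) = 1/10
check: Δy/Fy = (-43753/25000) / (-43753/2500) = 1/10 ✓

α = 1/10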